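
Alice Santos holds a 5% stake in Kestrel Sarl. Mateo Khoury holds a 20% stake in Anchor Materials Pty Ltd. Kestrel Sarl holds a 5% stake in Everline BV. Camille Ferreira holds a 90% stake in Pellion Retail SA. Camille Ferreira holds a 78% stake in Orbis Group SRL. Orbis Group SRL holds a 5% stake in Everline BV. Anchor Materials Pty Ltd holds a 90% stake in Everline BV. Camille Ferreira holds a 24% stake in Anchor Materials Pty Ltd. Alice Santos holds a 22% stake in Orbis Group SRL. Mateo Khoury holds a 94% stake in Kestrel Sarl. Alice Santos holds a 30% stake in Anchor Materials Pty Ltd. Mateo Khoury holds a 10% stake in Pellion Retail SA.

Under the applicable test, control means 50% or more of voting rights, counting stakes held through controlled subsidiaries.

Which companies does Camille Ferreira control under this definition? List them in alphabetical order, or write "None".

Camille holds 78% of Orbis, so Camille controls Orbis.
Camille holds 90% of Pellion, so Camille controls Pellion.
No other company's threshold is met.

Orbis Group SRL, Pellion Retail SA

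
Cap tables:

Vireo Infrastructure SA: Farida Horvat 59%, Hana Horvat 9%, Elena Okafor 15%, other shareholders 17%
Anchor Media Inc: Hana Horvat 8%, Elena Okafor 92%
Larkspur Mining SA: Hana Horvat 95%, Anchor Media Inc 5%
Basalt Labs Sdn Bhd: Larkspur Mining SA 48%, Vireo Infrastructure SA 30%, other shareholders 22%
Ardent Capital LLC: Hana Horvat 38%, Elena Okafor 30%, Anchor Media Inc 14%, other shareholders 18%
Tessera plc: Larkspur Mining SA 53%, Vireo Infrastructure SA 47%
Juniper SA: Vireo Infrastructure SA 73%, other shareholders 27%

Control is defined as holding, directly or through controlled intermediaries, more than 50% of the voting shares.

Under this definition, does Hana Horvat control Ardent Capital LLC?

No

Hana holds 95% of Larkspur, so Hana controls Larkspur.
Larkspur holds 53% of Tessera, so Hana controls Tessera.
In Ardent, Hana's side holds only 38%, not > 50%.
So Hana does not control Ardent.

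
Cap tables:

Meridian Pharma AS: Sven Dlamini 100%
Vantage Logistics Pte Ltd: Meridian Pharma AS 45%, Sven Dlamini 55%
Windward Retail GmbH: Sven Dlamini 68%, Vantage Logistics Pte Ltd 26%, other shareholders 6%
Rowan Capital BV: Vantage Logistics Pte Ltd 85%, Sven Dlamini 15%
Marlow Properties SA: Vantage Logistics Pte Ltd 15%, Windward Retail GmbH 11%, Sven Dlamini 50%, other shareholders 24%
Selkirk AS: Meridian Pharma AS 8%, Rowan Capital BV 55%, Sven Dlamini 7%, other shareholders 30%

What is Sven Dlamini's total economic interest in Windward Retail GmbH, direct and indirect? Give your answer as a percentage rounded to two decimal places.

Sven reaches Windward along 3 paths.
Direct stake: 68% = 68%.
Via Meridian → Vantage: 100% × 45% × 26% = 11.7%.
Via Vantage: 55% × 26% = 14.3%.
Total: 68% + 11.7% + 14.3% = 94%.
Rounded: 94.00%.

94.00%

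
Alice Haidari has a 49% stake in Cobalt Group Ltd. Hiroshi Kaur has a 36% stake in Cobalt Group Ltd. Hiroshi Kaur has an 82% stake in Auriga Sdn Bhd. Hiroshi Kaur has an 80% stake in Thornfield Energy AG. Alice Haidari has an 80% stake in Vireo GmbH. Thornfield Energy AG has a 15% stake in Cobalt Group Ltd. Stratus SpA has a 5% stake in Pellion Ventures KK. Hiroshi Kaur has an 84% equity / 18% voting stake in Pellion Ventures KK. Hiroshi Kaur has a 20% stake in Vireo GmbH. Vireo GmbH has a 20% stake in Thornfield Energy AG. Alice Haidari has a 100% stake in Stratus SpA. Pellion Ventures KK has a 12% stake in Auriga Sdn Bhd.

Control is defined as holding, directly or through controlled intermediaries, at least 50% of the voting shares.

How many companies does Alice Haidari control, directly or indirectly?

2

Alice holds 100% of Stratus, so Alice controls Stratus.
Alice holds 80% of Vireo, so Alice controls Vireo.
No other company's threshold is met.
Alice controls 2 companies.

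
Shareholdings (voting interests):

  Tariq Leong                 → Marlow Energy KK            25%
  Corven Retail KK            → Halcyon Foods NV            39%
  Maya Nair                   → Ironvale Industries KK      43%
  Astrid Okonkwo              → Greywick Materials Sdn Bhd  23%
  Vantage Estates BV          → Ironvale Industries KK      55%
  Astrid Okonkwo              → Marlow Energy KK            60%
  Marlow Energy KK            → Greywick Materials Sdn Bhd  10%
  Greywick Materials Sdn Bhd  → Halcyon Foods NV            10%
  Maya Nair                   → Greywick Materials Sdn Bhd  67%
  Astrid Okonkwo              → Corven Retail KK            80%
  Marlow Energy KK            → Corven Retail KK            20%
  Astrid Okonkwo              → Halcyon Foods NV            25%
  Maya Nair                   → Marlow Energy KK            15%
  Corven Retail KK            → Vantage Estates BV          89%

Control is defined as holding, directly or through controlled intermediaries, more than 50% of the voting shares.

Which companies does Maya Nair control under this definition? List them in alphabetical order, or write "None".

Maya holds 67% of Greywick, so Maya controls Greywick.
No other company's threshold is met.

Greywick Materials Sdn Bhd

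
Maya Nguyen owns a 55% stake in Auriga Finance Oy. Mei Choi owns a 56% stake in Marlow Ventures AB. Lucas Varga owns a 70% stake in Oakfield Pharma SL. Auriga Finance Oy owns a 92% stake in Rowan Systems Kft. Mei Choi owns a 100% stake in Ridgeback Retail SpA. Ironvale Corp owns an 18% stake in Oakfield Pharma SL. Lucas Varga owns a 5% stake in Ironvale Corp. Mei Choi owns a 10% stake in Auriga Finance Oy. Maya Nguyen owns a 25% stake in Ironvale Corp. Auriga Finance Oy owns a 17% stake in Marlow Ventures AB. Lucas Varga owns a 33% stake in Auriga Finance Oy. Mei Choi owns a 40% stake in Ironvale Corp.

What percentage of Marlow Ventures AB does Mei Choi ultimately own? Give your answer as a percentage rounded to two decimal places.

Mei reaches Marlow along 2 paths.
Direct stake: 56% = 56%.
Via Auriga: 10% × 17% = 1.7%.
Total: 56% + 1.7% = 57.7%.
Rounded: 57.70%.

57.70%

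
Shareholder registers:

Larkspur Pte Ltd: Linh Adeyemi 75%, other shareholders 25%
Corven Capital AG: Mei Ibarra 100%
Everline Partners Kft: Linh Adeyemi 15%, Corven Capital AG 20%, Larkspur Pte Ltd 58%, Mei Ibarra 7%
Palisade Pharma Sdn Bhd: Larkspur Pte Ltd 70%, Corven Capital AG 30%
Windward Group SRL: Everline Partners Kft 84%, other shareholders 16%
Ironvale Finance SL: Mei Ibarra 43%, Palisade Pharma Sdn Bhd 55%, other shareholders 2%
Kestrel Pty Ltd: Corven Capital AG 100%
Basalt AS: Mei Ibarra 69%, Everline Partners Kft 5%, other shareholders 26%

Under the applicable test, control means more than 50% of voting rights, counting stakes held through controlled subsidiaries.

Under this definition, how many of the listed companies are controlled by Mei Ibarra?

Mei holds 100% of Corven, so Mei controls Corven.
Corven holds 100% of Kestrel, so Mei controls Kestrel.
Mei holds 69% of Basalt, so Mei controls Basalt.
No other company's threshold is met.
Mei controls 3 companies.

3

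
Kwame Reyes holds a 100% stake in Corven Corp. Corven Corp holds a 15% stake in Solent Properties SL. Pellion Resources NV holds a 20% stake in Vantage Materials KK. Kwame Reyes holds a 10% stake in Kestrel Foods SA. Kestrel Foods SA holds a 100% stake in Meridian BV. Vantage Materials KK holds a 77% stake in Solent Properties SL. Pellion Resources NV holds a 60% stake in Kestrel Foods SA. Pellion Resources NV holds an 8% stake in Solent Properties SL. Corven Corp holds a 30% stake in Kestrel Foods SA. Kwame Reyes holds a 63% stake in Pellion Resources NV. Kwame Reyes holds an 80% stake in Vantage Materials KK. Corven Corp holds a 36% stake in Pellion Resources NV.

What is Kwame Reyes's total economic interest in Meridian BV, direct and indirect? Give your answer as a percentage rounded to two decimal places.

99.40%

Kwame reaches Meridian along 4 paths.
Via Corven → Kestrel: 100% × 30% × 100% = 30%.
Via Pellion → Kestrel: 63% × 60% × 100% = 37.8%.
Via Corven → Pellion → Kestrel: 100% × 36% × 60% × 100% = 21.6%.
Via Kestrel: 10% × 100% = 10%.
Total: 30% + 37.8% + 21.6% + 10% = 99.4%.
Rounded: 99.40%.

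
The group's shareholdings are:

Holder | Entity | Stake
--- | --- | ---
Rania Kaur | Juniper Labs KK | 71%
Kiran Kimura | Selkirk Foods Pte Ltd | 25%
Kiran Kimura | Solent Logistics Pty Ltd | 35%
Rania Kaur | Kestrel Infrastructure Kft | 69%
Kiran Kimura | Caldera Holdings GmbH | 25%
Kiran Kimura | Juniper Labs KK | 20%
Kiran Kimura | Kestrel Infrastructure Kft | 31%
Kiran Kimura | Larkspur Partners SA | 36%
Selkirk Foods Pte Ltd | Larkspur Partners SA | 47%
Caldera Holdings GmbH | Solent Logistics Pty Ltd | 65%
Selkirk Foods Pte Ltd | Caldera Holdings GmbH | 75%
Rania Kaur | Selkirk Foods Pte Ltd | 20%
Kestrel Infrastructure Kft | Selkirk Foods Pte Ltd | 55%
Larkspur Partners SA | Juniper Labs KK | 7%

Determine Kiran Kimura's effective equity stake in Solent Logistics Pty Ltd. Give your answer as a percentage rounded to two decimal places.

71.75%

Kiran reaches Solent along 4 paths.
Direct stake: 35% = 35%.
Via Kestrel → Selkirk → Caldera: 31% × 55% × 75% × 65% = 8.311875%.
Via Selkirk → Caldera: 25% × 75% × 65% = 12.1875%.
Via Caldera: 25% × 65% = 16.25%.
Total: 35% + 8.311875% + 12.1875% + 16.25% = 71.749375%.
Rounded: 71.75%.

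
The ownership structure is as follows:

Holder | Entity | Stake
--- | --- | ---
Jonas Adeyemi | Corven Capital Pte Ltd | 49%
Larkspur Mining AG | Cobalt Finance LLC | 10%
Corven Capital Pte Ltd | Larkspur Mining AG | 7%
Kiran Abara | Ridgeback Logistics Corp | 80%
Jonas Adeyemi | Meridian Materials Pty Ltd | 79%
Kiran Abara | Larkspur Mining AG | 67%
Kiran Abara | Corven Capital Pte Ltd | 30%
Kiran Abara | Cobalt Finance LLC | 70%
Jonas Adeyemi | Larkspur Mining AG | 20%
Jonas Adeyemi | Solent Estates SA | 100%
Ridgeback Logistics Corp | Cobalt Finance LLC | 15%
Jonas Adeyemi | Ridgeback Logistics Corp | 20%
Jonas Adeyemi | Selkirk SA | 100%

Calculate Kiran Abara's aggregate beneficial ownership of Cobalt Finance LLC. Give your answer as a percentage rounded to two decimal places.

Kiran reaches Cobalt along 4 paths.
Via Ridgeback: 80% × 15% = 12%.
Direct stake: 70% = 70%.
Via Larkspur: 67% × 10% = 6.7%.
Via Corven → Larkspur: 30% × 7% × 10% = 0.21%.
Total: 12% + 70% + 6.7% + 0.21% = 88.91%.

88.91%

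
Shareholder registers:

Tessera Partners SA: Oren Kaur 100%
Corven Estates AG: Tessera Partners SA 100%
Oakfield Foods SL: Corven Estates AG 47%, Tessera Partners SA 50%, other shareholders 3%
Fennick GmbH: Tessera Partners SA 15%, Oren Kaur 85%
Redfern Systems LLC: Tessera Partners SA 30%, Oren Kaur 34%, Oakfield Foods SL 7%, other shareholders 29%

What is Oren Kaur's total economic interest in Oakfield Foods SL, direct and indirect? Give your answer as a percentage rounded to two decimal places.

Oren reaches Oakfield along 2 paths.
Via Tessera → Corven: 100% × 100% × 47% = 47%.
Via Tessera: 100% × 50% = 50%.
Total: 47% + 50% = 97%.
Rounded: 97.00%.

97.00%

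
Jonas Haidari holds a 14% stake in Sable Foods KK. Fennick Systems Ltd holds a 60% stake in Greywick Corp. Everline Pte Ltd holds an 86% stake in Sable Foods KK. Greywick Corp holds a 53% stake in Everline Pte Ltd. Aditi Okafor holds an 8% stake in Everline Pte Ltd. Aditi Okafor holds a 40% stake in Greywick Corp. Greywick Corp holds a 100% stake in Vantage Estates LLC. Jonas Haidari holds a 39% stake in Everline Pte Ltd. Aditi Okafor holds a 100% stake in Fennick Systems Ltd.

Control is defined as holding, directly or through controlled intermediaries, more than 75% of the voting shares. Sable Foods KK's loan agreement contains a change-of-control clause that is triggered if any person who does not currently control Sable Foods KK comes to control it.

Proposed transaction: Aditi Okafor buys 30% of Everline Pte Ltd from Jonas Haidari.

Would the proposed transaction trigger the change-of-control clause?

The purchase adds only to Aditi's holdings (Jonas's stake shrinks), so Aditi is the only person who could newly come to control Sable.
Aditi holds 100% of Fennick, so Aditi controls Fennick.
Aditi and Fennick together hold 40% + 60% = 100% of Greywick, so Aditi controls Greywick.
Greywick holds 100% of Vantage, so Aditi controls Vantage.
Neither Aditi nor any entity Aditi controls holds any voting interest in Sable.
So before the transaction, Aditi does not control Sable.
After the purchase, Aditi's direct stake in Everline rises to 8% + 30% = 38%, and Jonas's stake falls to 9%.
Greywick and Aditi together hold 53% + 38% = 91% of Everline, so Aditi controls Everline.
Everline holds 86% of Sable, so Aditi controls Sable.
Aditi did not control Sable before and does after, so the clause is triggered.

Yes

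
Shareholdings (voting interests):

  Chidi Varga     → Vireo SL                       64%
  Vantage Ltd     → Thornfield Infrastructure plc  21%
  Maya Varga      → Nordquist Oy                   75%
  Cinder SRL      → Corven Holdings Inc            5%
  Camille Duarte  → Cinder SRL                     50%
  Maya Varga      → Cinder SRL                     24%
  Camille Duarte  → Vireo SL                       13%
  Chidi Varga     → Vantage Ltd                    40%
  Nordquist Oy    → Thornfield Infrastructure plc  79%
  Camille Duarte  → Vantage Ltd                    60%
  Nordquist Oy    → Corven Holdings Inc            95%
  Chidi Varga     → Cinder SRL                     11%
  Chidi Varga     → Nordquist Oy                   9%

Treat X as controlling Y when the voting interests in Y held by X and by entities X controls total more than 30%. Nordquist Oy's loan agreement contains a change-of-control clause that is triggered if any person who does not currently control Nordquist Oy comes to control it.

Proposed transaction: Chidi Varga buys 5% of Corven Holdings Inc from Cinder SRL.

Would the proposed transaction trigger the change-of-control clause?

The purchase adds only to Chidi's holdings (Cinder's stake shrinks), so Chidi is the only person who could newly come to control Nordquist.
Chidi holds 64% of Vireo, so Chidi controls Vireo.
Chidi holds 40% of Vantage, so Chidi controls Vantage.
In Nordquist, Chidi's side holds only 9%, not > 30%.
So before the transaction, Chidi does not control Nordquist.
After the purchase, Chidi holds 5% of Corven directly, and Cinder's stake falls to 0%.
Chidi's side now holds 5% of Corven, not > 30%, so Chidi still does not control Corven.
After the transaction, Chidi's side holds 9% of Nordquist, not > 30%, so Chidi still does not control Nordquist.
No new person acquires control, so the clause is not triggered.

No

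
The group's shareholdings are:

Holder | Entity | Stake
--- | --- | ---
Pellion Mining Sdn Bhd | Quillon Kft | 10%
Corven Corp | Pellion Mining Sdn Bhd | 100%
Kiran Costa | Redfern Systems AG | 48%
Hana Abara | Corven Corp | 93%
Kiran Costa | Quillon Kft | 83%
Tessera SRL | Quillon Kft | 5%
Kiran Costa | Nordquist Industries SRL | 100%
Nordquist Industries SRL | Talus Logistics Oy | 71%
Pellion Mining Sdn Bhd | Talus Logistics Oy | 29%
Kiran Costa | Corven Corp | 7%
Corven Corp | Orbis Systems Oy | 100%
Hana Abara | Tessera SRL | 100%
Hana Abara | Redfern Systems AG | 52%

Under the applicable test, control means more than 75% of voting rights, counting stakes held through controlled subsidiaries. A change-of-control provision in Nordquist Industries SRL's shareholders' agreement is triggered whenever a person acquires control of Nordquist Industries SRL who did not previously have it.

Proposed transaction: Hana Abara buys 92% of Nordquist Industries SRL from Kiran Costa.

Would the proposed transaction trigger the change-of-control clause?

Yes

The purchase adds only to Hana's holdings (Kiran's stake shrinks), so Hana is the only person who could newly come to control Nordquist.
Hana holds 93% of Corven, so Hana controls Corven.
Corven holds 100% of Pellion, so Hana controls Pellion.
Hana holds 100% of Tessera, so Hana controls Tessera.
Corven holds 100% of Orbis, so Hana controls Orbis.
Neither Hana nor any entity Hana controls holds any voting interest in Nordquist.
So before the transaction, Hana does not control Nordquist.
After the purchase, Hana holds 92% of Nordquist directly, and Kiran's stake falls to 8%.
Hana holds 92% of Nordquist, so Hana controls Nordquist.
Hana did not control Nordquist before and does after, so the clause is triggered.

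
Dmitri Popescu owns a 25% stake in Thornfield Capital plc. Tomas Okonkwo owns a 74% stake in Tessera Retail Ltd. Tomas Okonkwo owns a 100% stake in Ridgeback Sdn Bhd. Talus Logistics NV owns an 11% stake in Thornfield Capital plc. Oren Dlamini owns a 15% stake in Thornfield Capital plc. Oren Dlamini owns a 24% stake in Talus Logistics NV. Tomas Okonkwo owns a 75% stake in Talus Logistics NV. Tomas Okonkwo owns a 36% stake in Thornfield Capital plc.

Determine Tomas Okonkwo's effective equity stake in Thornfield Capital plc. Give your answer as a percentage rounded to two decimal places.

Tomas reaches Thornfield along 2 paths.
Direct stake: 36% = 36%.
Via Talus: 75% × 11% = 8.25%.
Total: 36% + 8.25% = 44.25%.

44.25%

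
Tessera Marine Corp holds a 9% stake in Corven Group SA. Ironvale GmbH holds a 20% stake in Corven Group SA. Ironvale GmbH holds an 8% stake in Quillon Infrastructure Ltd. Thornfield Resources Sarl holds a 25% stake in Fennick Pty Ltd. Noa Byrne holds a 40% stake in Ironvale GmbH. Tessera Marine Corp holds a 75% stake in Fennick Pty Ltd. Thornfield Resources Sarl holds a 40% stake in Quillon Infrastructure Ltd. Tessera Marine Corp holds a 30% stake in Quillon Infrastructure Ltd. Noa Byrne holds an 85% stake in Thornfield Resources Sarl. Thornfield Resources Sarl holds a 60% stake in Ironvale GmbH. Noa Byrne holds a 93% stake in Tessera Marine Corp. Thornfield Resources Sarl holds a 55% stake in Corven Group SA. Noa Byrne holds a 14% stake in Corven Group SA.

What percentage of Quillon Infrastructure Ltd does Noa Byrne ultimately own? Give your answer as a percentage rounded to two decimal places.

69.18%

Noa reaches Quillon along 4 paths.
Via Thornfield: 85% × 40% = 34%.
Via Thornfield → Ironvale: 85% × 60% × 8% = 4.08%.
Via Ironvale: 40% × 8% = 3.2%.
Via Tessera: 93% × 30% = 27.9%.
Total: 34% + 4.08% + 3.2% + 27.9% = 69.18%.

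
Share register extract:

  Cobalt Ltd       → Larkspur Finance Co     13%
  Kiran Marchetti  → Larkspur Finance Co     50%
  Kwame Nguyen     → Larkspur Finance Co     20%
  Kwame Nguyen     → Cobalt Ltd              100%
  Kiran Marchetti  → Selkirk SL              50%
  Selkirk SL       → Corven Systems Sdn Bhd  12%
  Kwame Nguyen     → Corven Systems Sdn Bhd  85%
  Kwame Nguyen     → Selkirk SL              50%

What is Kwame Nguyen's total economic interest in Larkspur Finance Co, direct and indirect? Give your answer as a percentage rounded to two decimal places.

33.00%

Kwame reaches Larkspur along 2 paths.
Via Cobalt: 100% × 13% = 13%.
Direct stake: 20% = 20%.
Total: 13% + 20% = 33%.
Rounded: 33.00%.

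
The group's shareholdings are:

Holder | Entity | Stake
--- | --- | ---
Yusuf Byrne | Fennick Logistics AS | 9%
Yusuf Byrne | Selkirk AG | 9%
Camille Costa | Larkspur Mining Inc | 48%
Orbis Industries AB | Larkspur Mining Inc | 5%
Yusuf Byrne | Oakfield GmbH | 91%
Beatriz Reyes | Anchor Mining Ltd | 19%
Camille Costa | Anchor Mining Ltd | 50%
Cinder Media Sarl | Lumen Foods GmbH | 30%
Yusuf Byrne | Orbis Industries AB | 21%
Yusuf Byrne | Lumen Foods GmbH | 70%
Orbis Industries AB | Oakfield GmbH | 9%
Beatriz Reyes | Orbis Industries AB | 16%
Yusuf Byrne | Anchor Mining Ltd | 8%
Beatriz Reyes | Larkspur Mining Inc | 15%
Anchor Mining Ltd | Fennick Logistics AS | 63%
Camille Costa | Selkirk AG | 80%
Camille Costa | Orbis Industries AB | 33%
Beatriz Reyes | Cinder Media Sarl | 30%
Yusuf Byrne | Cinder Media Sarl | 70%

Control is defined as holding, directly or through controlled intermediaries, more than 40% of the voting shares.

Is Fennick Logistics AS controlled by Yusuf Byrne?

No

Yusuf holds 70% of Cinder, so Yusuf controls Cinder.
Yusuf holds 91% of Oakfield, so Yusuf controls Oakfield.
Yusuf and Cinder together hold 70% + 30% = 100% of Lumen, so Yusuf controls Lumen.
In Fennick, Yusuf's side holds only 9%, not > 40%.
So Yusuf does not control Fennick.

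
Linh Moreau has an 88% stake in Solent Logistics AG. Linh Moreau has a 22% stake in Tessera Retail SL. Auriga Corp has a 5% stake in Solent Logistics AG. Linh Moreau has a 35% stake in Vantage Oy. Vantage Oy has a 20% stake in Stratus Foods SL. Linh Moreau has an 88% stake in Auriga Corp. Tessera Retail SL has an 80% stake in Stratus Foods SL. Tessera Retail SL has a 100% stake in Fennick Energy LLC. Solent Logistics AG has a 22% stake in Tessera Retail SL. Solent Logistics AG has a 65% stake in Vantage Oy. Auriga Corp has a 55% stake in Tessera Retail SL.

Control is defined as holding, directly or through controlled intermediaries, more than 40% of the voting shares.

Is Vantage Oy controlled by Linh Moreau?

Yes

Linh holds 88% of Auriga, so Linh controls Auriga.
Linh and Auriga together hold 88% + 5% = 93% of Solent, so Linh controls Solent.
Solent and Linh together hold 65% + 35% = 100% of Vantage, so Linh controls Vantage.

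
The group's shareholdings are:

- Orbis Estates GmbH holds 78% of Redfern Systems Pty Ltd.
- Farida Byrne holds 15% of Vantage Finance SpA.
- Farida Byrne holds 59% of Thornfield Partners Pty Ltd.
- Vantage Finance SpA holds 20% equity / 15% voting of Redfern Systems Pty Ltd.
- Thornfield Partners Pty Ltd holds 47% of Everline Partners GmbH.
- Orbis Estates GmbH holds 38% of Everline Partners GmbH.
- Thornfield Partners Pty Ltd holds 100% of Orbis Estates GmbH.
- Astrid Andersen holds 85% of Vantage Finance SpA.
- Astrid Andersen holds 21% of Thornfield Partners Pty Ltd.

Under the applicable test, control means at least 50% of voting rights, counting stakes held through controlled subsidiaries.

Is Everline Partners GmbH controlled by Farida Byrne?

Farida holds 59% of Thornfield, so Farida controls Thornfield.
Thornfield holds 100% of Orbis, so Farida controls Orbis.
Thornfield and Orbis together hold 47% + 38% = 85% of Everline, so Farida controls Everline.

Yes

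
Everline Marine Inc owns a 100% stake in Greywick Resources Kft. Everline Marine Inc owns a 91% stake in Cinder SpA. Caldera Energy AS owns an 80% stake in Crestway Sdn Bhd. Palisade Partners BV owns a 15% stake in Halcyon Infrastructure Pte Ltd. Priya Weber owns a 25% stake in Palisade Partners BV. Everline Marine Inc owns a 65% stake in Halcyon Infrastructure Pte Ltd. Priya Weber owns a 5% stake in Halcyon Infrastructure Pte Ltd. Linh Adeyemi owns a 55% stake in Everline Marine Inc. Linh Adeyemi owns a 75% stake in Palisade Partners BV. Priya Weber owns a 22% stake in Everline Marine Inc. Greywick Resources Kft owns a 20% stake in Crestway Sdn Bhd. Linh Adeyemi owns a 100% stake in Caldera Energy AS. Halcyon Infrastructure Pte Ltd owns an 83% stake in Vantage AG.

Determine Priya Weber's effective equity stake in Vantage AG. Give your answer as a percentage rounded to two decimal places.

19.13%

Priya reaches Vantage along 3 paths.
Via Everline → Halcyon: 22% × 65% × 83% = 11.869%.
Via Palisade → Halcyon: 25% × 15% × 83% = 3.1125%.
Via Halcyon: 5% × 83% = 4.15%.
Total: 11.869% + 3.1125% + 4.15% = 19.1315%.
Rounded: 19.13%.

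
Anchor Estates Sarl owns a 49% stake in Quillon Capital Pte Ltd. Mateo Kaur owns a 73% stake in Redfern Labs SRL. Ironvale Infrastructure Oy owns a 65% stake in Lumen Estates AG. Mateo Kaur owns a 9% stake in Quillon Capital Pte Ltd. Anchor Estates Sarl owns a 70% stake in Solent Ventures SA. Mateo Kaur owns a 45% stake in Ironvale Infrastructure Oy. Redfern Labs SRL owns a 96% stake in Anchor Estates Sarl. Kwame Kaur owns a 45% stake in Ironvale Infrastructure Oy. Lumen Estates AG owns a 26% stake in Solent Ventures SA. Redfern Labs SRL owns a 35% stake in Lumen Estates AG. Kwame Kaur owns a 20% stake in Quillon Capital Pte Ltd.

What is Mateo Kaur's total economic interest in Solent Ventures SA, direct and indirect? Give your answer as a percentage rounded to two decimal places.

Mateo reaches Solent along 3 paths.
Via Redfern → Anchor: 73% × 96% × 70% = 49.056%.
Via Redfern → Lumen: 73% × 35% × 26% = 6.643%.
Via Ironvale → Lumen: 45% × 65% × 26% = 7.605%.
Total: 49.056% + 6.643% + 7.605% = 63.304%.
Rounded: 63.30%.

63.30%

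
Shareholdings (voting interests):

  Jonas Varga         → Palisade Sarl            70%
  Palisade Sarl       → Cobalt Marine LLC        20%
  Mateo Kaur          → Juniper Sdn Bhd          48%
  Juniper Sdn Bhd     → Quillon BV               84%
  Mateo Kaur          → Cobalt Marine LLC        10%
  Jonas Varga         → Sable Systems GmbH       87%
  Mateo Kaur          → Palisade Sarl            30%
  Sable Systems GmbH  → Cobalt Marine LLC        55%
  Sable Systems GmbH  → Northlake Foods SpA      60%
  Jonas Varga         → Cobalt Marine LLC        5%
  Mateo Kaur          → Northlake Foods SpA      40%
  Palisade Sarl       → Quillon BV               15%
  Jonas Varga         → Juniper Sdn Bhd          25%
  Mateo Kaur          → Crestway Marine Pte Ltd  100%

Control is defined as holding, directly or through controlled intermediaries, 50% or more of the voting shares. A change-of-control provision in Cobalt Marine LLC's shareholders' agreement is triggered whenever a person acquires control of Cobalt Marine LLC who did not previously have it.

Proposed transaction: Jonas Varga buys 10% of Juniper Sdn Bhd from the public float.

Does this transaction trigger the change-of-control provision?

No

The purchase changes only Jonas's holdings, so Jonas is the only person who could newly come to control Cobalt.
Jonas holds 70% of Palisade, so Jonas controls Palisade.
Jonas holds 87% of Sable, so Jonas controls Sable.
Jonas and Sable and Palisade together hold 5% + 55% + 20% = 80% of Cobalt, so Jonas controls Cobalt.
So Jonas already controls Cobalt before the transaction.
After the purchase, Jonas's direct stake in Juniper rises to 25% + 10% = 35%.
Jonas controlled Cobalt already, so this is not a new person acquiring control; every other person's position is unchanged or reduced.
No new person acquires control, so the clause is not triggered.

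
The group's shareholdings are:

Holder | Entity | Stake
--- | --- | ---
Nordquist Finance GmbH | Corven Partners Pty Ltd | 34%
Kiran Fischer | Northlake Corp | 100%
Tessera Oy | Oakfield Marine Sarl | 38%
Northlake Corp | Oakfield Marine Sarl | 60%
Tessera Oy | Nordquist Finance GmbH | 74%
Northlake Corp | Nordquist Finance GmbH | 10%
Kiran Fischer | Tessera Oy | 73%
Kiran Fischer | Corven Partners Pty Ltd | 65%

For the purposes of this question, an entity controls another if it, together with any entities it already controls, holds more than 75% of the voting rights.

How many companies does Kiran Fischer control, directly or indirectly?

Kiran holds 100% of Northlake, so Kiran controls Northlake.
No other company's threshold is met.
Kiran controls 1 company.

1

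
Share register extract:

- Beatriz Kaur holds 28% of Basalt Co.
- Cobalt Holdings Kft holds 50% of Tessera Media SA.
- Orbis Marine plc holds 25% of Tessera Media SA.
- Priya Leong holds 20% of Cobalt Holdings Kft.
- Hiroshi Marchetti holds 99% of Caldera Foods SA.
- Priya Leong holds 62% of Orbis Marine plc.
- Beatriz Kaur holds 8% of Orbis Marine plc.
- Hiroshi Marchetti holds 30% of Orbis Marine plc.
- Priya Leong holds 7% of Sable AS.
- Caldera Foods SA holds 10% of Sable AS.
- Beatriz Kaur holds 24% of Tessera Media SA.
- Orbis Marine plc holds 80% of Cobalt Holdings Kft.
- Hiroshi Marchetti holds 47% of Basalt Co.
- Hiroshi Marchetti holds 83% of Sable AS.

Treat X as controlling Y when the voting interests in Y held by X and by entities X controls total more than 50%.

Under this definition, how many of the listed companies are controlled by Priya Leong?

Priya holds 62% of Orbis, so Priya controls Orbis.
Priya and Orbis together hold 20% + 80% = 100% of Cobalt, so Priya controls Cobalt.
Orbis and Cobalt together hold 25% + 50% = 75% of Tessera, so Priya controls Tessera.
No other company's threshold is met.
Priya controls 3 companies.

3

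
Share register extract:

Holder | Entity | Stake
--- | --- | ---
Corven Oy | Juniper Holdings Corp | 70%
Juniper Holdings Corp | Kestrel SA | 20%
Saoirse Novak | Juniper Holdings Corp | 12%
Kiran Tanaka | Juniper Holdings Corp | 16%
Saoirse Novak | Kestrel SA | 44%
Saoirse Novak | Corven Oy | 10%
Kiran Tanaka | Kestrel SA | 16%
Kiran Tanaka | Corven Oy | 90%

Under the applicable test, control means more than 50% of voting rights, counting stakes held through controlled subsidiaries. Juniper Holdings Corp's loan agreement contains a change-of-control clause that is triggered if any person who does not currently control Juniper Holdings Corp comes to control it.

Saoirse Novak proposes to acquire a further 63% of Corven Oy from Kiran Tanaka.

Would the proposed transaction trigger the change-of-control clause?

The purchase adds only to Saoirse's holdings (Kiran's stake shrinks), so Saoirse is the only person who could newly come to control Juniper.
Saoirse's largest direct stake is 44% in Kestrel, which does not meet the threshold, so Saoirse controls no company.
In Juniper, Saoirse's side holds only 12%, not > 50%.
So before the transaction, Saoirse does not control Juniper.
After the purchase, Saoirse's direct stake in Corven rises to 10% + 63% = 73%, and Kiran's stake falls to 27%.
Saoirse holds 73% of Corven, so Saoirse controls Corven.
Corven and Saoirse together hold 70% + 12% = 82% of Juniper, so Saoirse controls Juniper.
Saoirse did not control Juniper before and does after, so the clause is triggered.

Yes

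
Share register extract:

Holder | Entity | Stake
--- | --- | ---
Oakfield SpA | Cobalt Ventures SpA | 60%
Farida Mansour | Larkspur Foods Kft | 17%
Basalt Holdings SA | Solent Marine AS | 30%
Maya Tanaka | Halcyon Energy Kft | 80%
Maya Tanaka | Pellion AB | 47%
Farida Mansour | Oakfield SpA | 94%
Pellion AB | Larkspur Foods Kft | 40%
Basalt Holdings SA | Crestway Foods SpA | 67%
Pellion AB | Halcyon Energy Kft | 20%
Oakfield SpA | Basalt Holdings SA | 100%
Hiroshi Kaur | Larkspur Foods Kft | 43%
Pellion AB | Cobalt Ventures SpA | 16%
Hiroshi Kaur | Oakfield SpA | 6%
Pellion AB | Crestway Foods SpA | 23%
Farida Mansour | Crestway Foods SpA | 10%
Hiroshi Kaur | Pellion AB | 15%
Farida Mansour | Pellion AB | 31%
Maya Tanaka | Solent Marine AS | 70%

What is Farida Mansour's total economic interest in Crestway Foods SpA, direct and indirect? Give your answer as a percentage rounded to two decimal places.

Farida reaches Crestway along 3 paths.
Direct stake: 10% = 10%.
Via Pellion: 31% × 23% = 7.13%.
Via Oakfield → Basalt: 94% × 100% × 67% = 62.98%.
Total: 10% + 7.13% + 62.98% = 80.11%.

80.11%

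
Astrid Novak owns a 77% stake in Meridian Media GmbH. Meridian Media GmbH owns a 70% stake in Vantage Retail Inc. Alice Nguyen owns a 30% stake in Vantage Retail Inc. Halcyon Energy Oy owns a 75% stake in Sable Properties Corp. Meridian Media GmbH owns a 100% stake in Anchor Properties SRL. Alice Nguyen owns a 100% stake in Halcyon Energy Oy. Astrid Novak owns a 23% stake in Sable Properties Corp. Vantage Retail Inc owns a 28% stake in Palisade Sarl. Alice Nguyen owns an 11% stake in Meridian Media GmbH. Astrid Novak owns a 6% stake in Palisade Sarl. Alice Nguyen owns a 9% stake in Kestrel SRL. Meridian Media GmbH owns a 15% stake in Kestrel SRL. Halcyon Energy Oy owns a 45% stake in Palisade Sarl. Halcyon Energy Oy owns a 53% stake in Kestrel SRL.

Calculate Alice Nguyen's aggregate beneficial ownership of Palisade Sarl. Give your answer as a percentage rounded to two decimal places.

55.56%

Alice reaches Palisade along 3 paths.
Via Halcyon: 100% × 45% = 45%.
Via Vantage: 30% × 28% = 8.4%.
Via Meridian → Vantage: 11% × 70% × 28% = 2.156%.
Total: 45% + 8.4% + 2.156% = 55.556%.
Rounded: 55.56%.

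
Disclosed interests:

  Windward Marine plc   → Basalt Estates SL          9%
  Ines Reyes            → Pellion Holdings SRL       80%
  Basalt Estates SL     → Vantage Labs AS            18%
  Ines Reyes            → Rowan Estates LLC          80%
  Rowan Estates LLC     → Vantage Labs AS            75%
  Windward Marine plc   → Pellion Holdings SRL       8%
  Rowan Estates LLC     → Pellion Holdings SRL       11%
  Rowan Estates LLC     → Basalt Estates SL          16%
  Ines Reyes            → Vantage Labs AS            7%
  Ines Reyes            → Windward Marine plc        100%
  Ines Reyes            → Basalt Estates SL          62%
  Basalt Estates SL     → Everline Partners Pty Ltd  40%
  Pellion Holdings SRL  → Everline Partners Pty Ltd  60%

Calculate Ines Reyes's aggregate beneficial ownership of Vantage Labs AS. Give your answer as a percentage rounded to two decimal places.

82.08%

Ines reaches Vantage along 5 paths.
Direct stake: 7% = 7%.
Via Basalt: 62% × 18% = 11.16%.
Via Windward → Basalt: 100% × 9% × 18% = 1.62%.
Via Rowan → Basalt: 80% × 16% × 18% = 2.304%.
Via Rowan: 80% × 75% = 60%.
Total: 7% + 11.16% + 1.62% + 2.304% + 60% = 82.084%.
Rounded: 82.08%.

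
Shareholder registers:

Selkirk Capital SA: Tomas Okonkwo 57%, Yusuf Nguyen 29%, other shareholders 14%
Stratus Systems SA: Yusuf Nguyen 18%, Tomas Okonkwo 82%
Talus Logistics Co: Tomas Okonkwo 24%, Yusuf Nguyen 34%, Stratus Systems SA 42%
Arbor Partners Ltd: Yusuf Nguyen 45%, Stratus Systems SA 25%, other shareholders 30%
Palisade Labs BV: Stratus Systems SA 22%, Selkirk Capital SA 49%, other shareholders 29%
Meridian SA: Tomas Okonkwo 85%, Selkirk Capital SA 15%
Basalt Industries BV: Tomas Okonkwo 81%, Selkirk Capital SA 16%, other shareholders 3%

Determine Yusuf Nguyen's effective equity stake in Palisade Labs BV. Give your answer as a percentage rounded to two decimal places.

18.17%

Yusuf reaches Palisade along 2 paths.
Via Stratus: 18% × 22% = 3.96%.
Via Selkirk: 29% × 49% = 14.21%.
Total: 3.96% + 14.21% = 18.17%.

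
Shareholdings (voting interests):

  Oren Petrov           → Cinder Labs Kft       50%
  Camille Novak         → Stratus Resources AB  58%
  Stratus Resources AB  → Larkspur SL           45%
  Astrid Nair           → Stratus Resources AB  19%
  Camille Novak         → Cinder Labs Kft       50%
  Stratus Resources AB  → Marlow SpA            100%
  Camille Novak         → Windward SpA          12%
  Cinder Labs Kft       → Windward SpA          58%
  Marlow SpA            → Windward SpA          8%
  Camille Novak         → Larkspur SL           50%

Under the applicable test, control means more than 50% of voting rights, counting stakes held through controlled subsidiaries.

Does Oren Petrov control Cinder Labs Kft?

Oren's largest direct stake is 50% in Cinder, which does not meet the threshold, so Oren controls no company.
In Cinder, Oren's side holds only 50%, not > 50%.
So Oren does not control Cinder.

No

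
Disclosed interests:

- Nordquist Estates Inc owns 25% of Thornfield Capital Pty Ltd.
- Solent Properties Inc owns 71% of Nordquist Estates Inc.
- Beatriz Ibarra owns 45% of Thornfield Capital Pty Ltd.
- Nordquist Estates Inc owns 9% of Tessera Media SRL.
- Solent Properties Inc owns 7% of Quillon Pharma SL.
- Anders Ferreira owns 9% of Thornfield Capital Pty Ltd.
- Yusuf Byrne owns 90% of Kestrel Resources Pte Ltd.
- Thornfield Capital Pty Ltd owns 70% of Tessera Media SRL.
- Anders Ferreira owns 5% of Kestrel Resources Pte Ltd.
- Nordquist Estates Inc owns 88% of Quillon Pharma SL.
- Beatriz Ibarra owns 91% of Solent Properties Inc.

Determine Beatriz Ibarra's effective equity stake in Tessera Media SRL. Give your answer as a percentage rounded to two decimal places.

Beatriz reaches Tessera along 3 paths.
Via Thornfield: 45% × 70% = 31.5%.
Via Solent → Nordquist → Thornfield: 91% × 71% × 25% × 70% = 11.30675%.
Via Solent → Nordquist: 91% × 71% × 9% = 5.8149%.
Total: 31.5% + 11.30675% + 5.8149% = 48.62165%.
Rounded: 48.62%.

48.62%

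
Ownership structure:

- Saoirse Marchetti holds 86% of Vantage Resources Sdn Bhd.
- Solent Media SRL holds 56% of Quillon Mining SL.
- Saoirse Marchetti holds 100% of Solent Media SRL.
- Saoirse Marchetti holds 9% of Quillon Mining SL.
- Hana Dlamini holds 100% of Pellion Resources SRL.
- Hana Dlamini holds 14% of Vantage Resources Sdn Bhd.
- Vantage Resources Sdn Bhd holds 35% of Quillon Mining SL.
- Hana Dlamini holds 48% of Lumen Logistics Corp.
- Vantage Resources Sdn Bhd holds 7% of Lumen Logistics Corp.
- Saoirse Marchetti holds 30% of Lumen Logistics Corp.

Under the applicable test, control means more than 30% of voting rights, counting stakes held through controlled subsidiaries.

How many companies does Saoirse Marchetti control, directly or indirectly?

4

Saoirse holds 86% of Vantage, so Saoirse controls Vantage.
Saoirse holds 100% of Solent, so Saoirse controls Solent.
Saoirse and Vantage together hold 30% + 7% = 37% of Lumen, so Saoirse controls Lumen.
Solent and Vantage and Saoirse together hold 56% + 35% + 9% = 100% of Quillon, so Saoirse controls Quillon.
No other company's threshold is met.
Saoirse controls 4 companies.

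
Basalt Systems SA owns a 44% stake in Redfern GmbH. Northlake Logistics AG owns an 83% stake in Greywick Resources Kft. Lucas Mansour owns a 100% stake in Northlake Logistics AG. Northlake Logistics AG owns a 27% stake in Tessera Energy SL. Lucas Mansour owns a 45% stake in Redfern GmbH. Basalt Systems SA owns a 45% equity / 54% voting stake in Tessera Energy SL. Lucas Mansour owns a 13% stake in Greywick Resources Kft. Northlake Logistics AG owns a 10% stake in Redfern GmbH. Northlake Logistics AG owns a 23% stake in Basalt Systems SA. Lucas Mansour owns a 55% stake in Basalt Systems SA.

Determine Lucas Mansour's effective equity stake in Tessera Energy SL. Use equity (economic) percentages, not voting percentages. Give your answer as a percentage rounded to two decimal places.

Lucas reaches Tessera along 3 paths.
Via Northlake: 100% × 27% = 27%.
Via Northlake → Basalt: 100% × 23% × 45% = 10.35%.
Via Basalt: 55% × 45% = 24.75%.
Total: 27% + 10.35% + 24.75% = 62.1%.
Rounded: 62.10%.

62.10%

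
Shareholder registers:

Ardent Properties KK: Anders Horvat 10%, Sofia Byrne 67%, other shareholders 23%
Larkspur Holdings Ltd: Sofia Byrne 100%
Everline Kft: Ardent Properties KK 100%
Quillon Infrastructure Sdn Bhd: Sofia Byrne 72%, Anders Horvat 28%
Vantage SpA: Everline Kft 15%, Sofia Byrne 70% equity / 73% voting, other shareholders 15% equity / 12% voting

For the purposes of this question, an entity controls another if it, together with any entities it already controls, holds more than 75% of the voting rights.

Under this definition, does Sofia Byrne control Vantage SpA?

Sofia holds 100% of Larkspur, so Sofia controls Larkspur.
In Vantage, Sofia's side holds only 73%, not > 75%.
So Sofia does not control Vantage.

No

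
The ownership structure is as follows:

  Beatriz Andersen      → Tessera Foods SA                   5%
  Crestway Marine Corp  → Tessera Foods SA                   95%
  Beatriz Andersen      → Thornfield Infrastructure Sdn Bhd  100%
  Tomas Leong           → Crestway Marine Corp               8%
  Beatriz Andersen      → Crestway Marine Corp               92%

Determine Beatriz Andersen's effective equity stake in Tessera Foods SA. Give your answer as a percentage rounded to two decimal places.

Beatriz reaches Tessera along 2 paths.
Via Crestway: 92% × 95% = 87.4%.
Direct stake: 5% = 5%.
Total: 87.4% + 5% = 92.4%.
Rounded: 92.40%.

92.40%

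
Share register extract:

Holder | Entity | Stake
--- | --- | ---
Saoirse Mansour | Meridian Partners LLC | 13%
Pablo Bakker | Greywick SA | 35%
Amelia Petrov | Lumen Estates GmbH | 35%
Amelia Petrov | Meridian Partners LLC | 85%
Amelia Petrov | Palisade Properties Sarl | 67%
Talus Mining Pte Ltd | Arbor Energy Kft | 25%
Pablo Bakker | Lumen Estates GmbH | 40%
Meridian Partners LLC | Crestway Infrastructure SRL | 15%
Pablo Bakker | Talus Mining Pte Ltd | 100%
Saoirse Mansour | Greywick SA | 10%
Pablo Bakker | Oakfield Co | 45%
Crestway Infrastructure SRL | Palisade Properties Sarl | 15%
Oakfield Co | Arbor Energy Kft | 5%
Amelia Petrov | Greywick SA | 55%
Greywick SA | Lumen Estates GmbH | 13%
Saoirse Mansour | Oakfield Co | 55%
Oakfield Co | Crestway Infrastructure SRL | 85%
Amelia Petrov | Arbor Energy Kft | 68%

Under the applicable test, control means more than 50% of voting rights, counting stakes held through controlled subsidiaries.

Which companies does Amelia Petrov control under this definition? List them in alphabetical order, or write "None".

Arbor Energy Kft, Greywick SA, Meridian Partners LLC, Palisade Properties Sarl

Amelia holds 85% of Meridian, so Amelia controls Meridian.
Amelia holds 55% of Greywick, so Amelia controls Greywick.
Amelia holds 67% of Palisade, so Amelia controls Palisade.
Amelia holds 68% of Arbor, so Amelia controls Arbor.
No other company's threshold is met.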